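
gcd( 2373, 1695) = 339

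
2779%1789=990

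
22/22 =1=1.00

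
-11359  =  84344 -95703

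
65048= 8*8131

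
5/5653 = 5/5653=0.00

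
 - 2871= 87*( - 33) 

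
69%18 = 15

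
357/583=357/583 = 0.61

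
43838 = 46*953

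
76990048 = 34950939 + 42039109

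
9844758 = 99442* 99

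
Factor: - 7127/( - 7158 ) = 2^(  -  1) * 3^(  -  1 )*1193^( - 1 )  *7127^1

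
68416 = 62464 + 5952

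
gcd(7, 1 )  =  1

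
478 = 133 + 345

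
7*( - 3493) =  - 24451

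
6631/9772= 19/28 = 0.68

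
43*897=38571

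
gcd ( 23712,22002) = 114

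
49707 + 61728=111435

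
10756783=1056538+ 9700245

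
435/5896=435/5896 = 0.07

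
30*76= 2280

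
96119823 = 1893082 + 94226741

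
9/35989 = 9/35989 = 0.00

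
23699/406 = 23699/406= 58.37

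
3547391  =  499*7109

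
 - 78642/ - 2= 39321 + 0/1 = 39321.00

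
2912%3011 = 2912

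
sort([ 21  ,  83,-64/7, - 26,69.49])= [ - 26 , - 64/7, 21,69.49,83 ]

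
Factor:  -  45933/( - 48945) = 61/65 = 5^(-1 )*13^( - 1)*61^1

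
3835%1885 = 65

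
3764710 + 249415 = 4014125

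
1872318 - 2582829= -710511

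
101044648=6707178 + 94337470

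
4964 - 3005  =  1959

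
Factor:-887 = - 887^1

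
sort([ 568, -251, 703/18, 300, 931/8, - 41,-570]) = [ - 570, - 251,- 41, 703/18, 931/8, 300, 568]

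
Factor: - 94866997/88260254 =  - 2^( - 1 )*599^(- 1 )*2927^1 * 32411^1*73673^( - 1)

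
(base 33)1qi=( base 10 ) 1965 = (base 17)6DA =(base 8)3655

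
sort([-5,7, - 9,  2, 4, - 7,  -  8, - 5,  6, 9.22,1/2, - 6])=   [ - 9,  -  8, - 7 , - 6, - 5, - 5, 1/2, 2, 4,  6,7, 9.22]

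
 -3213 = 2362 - 5575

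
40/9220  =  2/461 = 0.00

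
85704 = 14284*6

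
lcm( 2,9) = 18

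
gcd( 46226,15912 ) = 2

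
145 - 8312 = -8167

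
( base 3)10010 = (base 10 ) 84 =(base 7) 150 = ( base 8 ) 124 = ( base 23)3f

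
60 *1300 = 78000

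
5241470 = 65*80638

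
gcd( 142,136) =2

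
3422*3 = 10266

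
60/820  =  3/41 = 0.07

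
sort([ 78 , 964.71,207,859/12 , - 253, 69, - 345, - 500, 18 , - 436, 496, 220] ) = [ - 500, - 436,-345, - 253, 18,69,859/12,78, 207,220,496,964.71]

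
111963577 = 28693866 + 83269711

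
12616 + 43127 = 55743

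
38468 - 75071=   -  36603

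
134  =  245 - 111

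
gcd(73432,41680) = 8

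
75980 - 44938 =31042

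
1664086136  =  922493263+741592873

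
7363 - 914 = 6449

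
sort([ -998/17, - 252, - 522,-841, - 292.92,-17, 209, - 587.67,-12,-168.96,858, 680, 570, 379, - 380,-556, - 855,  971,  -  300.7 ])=[- 855, - 841, - 587.67, - 556, - 522,-380 ,-300.7, - 292.92,-252,  -  168.96,-998/17, - 17, -12,209,  379, 570, 680, 858, 971]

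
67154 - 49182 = 17972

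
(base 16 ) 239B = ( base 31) 9F1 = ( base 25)eef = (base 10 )9115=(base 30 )a3p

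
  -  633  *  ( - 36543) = 23131719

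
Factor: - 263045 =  - 5^1 * 52609^1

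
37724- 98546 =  - 60822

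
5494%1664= 502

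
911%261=128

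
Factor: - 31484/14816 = - 2^( - 3)*17^1 = - 17/8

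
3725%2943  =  782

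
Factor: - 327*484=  - 2^2  *  3^1*11^2 * 109^1 = - 158268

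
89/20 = 89/20 = 4.45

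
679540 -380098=299442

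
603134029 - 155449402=447684627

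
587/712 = 587/712= 0.82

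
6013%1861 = 430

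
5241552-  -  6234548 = 11476100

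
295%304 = 295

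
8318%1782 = 1190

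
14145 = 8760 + 5385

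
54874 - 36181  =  18693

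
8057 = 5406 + 2651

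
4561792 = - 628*( - 7264) 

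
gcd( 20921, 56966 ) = 1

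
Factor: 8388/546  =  1398/91 = 2^1*3^1*7^ ( - 1)*13^( - 1)*233^1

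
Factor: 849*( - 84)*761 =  - 54271476 =-  2^2*3^2*7^1*283^1*761^1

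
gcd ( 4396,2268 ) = 28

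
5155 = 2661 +2494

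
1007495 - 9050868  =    -  8043373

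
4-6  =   - 2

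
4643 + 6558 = 11201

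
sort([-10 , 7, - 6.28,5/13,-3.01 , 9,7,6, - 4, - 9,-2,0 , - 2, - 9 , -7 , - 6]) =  [ - 10, - 9 , - 9 , - 7, - 6.28, - 6 , -4,-3.01,  -  2, - 2, 0,  5/13 , 6, 7,7,9 ]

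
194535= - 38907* ( - 5 ) 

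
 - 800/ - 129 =6+26/129=6.20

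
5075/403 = 12 + 239/403 = 12.59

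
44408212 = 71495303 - 27087091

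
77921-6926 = 70995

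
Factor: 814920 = 2^3 * 3^1*5^1* 6791^1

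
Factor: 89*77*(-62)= - 2^1*7^1*11^1*31^1*89^1 =- 424886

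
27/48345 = 9/16115 = 0.00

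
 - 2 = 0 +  - 2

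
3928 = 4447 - 519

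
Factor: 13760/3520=43/11 = 11^( - 1) * 43^1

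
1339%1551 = 1339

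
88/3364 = 22/841 = 0.03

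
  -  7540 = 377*( - 20)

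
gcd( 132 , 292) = 4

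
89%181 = 89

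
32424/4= 8106 = 8106.00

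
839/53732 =839/53732 = 0.02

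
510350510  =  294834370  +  215516140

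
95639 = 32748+62891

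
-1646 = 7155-8801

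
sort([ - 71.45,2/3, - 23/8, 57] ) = [-71.45, - 23/8,2/3, 57] 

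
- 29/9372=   -  29/9372=- 0.00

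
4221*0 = 0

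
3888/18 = 216=216.00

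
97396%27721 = 14233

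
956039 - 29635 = 926404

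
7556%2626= 2304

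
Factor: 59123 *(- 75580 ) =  - 2^2*5^1*3779^1*59123^1 = - 4468516340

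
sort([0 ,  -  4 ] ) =[-4,0] 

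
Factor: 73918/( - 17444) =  - 2^( - 1 )*7^( - 2 )*13^1 * 89^(  -  1)*2843^1=- 36959/8722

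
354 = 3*118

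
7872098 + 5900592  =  13772690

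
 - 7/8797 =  - 7/8797 = - 0.00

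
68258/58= 34129/29 = 1176.86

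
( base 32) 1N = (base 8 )67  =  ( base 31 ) 1O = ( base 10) 55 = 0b110111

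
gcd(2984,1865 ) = 373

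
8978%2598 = 1184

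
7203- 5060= 2143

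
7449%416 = 377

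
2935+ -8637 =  - 5702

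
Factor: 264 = 2^3*3^1*11^1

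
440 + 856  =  1296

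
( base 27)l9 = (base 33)hf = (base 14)2d2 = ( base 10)576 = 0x240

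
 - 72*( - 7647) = 550584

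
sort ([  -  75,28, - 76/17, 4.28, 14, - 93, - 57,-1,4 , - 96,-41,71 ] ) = [ -96, - 93, -75 , - 57,- 41, - 76/17,-1,4,4.28,14, 28,71]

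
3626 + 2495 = 6121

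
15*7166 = 107490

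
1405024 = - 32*( - 43907)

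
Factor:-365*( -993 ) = 3^1*5^1*73^1 * 331^1 =362445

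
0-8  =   - 8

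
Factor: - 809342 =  - 2^1*404671^1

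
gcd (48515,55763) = 1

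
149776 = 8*18722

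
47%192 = 47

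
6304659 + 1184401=7489060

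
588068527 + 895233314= 1483301841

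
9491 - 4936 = 4555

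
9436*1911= 18032196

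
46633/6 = 46633/6 = 7772.17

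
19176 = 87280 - 68104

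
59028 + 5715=64743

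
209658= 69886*3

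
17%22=17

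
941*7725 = 7269225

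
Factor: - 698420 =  - 2^2*5^1*47^1*743^1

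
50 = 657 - 607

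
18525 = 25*741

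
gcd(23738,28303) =913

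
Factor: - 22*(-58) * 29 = 2^2 * 11^1*29^2 = 37004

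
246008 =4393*56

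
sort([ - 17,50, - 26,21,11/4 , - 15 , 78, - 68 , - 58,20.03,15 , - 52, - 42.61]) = [ - 68, - 58,-52, - 42.61, - 26, - 17, - 15, 11/4, 15, 20.03, 21, 50,78]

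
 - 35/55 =-7/11  =  -0.64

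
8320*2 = 16640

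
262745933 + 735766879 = 998512812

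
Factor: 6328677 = 3^1*53^2*751^1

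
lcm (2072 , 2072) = 2072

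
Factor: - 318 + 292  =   - 26= - 2^1*13^1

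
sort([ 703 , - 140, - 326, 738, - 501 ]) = [ - 501, - 326, - 140, 703, 738]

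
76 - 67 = 9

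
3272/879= 3272/879 = 3.72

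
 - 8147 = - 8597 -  - 450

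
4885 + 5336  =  10221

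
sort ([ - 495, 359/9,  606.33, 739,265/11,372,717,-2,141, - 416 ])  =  [  -  495, - 416, - 2, 265/11,359/9,141,  372, 606.33,717, 739] 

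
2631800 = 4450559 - 1818759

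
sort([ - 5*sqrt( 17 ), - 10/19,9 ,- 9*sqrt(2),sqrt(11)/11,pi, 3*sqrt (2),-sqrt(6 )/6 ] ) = [ - 5*sqrt(17), -9*sqrt(2),  -  10/19, - sqrt( 6)/6,sqrt( 11) /11,  pi,3*sqrt(2 ), 9 ]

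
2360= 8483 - 6123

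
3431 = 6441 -3010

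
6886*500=3443000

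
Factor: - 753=-3^1*251^1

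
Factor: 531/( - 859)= -3^2 * 59^1*859^( - 1)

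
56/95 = 56/95 = 0.59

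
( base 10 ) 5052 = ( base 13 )23B8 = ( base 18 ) fac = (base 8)11674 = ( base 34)4CK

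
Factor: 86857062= 2^1*3^1*23^1*353^1*1783^1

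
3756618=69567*54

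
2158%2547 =2158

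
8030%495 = 110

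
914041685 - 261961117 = 652080568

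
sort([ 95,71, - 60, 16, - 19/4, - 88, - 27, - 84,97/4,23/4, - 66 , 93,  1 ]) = [  -  88, - 84, - 66,-60, - 27, - 19/4,1, 23/4, 16,97/4 , 71,93, 95]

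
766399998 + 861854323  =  1628254321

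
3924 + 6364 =10288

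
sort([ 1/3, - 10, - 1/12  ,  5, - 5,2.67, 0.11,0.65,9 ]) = [ - 10, - 5, - 1/12, 0.11,1/3,0.65,  2.67,5,9]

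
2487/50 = 2487/50 = 49.74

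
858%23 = 7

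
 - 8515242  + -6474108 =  - 14989350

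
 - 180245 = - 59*3055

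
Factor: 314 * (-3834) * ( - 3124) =2^4 * 3^3 * 11^1 * 71^2*157^1  =  3760908624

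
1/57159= 1/57159 = 0.00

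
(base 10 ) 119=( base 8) 167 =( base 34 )3H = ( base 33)3k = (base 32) 3N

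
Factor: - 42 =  - 2^1 *3^1* 7^1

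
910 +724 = 1634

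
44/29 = 1 + 15/29= 1.52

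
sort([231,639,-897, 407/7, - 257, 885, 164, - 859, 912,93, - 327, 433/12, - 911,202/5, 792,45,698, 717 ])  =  [ - 911, - 897,  -  859, - 327, - 257, 433/12, 202/5,45, 407/7 , 93,  164,231 , 639, 698,717,  792, 885,912]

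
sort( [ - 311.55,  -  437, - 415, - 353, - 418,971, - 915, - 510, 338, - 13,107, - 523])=[ - 915, - 523, - 510, - 437, - 418, -415, - 353, - 311.55, - 13,107,338 , 971 ]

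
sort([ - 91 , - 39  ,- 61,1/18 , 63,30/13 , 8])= [ - 91, - 61, - 39,1/18, 30/13,8, 63] 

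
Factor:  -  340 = -2^2 *5^1*17^1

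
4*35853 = 143412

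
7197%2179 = 660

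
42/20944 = 3/1496 = 0.00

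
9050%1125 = 50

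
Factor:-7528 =-2^3*941^1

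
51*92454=4715154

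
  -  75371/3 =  - 75371/3 = - 25123.67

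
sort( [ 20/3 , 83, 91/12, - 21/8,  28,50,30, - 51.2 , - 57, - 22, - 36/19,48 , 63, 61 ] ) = [ - 57, - 51.2,-22, - 21/8, -36/19,20/3, 91/12,  28 , 30, 48, 50,61,63, 83 ]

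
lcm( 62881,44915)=314405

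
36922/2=18461 = 18461.00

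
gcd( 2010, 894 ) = 6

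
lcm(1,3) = 3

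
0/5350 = 0 = 0.00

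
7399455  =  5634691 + 1764764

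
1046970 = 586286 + 460684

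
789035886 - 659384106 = 129651780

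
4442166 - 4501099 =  - 58933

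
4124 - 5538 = - 1414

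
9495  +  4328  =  13823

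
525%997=525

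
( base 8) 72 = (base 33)1p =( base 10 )58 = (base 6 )134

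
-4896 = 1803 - 6699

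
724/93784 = 181/23446 = 0.01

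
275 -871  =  - 596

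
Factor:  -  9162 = - 2^1 * 3^2* 509^1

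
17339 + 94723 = 112062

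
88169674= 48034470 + 40135204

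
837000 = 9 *93000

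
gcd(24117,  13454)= 1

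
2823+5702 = 8525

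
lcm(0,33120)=0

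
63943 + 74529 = 138472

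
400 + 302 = 702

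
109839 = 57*1927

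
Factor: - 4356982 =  - 2^1*7^2 * 23^1 * 1933^1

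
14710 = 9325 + 5385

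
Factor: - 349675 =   -  5^2*71^1*197^1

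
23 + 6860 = 6883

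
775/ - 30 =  - 26 +1/6 = - 25.83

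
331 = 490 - 159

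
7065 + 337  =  7402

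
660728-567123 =93605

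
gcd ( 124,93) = 31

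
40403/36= 1122 + 11/36 = 1122.31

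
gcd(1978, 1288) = 46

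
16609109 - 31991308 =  - 15382199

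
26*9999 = 259974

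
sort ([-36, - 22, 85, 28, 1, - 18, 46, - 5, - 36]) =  [ - 36, - 36, - 22, - 18, - 5,1,  28, 46, 85 ]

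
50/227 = 50/227 = 0.22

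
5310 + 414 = 5724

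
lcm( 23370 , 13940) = 794580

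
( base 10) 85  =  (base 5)320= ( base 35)2F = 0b1010101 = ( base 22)3J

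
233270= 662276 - 429006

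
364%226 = 138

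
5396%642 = 260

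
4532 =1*4532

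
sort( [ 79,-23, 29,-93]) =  [ - 93, - 23,29,79 ] 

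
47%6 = 5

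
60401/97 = 622 + 67/97 = 622.69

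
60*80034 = 4802040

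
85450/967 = 88 + 354/967 = 88.37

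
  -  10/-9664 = 5/4832 =0.00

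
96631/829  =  116+467/829 = 116.56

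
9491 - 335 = 9156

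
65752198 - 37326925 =28425273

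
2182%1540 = 642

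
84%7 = 0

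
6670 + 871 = 7541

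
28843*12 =346116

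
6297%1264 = 1241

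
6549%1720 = 1389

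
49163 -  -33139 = 82302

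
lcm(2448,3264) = 9792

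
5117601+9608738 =14726339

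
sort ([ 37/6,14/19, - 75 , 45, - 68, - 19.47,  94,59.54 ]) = [ - 75, - 68,-19.47,  14/19 , 37/6,45,59.54,94 ]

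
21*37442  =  786282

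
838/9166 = 419/4583 = 0.09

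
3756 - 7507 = -3751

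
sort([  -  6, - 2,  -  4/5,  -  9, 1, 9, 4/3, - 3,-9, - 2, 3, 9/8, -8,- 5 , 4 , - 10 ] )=[-10,-9 , - 9, - 8,-6, - 5 ,- 3, - 2, - 2, - 4/5, 1, 9/8,4/3, 3,4, 9]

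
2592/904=324/113  =  2.87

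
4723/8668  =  4723/8668 = 0.54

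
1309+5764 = 7073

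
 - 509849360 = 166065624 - 675914984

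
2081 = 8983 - 6902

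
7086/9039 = 2362/3013 = 0.78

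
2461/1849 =2461/1849 = 1.33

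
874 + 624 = 1498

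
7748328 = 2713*2856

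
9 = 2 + 7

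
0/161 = 0 = 0.00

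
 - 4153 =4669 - 8822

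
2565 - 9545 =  - 6980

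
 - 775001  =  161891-936892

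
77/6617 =77/6617 = 0.01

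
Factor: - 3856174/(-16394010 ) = 1928087/8197005 = 3^(-1 )*5^( - 1 )*7^1*53^1*5197^1*546467^(  -  1)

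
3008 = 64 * 47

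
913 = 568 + 345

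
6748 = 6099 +649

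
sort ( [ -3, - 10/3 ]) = [-10/3,-3]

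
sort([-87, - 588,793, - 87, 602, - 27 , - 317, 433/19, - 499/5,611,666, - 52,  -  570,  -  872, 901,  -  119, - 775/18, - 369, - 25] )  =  [ - 872, - 588, - 570,-369 , - 317, - 119, - 499/5 ,-87, - 87, -52,- 775/18, - 27, - 25, 433/19, 602 , 611,666,793, 901 ]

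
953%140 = 113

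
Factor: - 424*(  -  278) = 117872 =2^4*53^1*139^1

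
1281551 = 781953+499598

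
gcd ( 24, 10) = 2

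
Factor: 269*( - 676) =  - 181844 = - 2^2*13^2*269^1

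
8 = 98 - 90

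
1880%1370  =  510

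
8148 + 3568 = 11716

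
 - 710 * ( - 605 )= 429550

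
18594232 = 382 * 48676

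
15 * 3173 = 47595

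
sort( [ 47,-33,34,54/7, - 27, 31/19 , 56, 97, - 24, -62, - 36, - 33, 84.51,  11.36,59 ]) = [  -  62,  -  36, - 33, - 33,  -  27, - 24, 31/19,  54/7,  11.36,34, 47, 56, 59,  84.51, 97]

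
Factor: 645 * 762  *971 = 477236790 = 2^1 * 3^2*5^1*43^1*127^1*971^1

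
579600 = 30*19320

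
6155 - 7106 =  - 951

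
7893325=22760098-14866773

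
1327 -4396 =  - 3069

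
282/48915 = 94/16305  =  0.01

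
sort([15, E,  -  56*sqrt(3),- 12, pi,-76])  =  [-56*sqrt( 3), - 76,-12, E, pi, 15 ]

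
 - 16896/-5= 16896/5 =3379.20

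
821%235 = 116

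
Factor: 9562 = 2^1*7^1*683^1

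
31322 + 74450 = 105772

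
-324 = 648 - 972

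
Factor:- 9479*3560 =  - 33745240 = - 2^3*5^1*89^1*9479^1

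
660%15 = 0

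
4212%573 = 201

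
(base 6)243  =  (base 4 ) 1203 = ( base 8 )143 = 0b1100011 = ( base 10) 99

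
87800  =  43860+43940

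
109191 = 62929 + 46262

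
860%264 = 68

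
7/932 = 7/932 = 0.01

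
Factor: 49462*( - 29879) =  - 1477875098 = - 2^1 * 7^1*3533^1*29879^1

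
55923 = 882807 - 826884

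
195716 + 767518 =963234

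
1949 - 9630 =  - 7681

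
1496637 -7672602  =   - 6175965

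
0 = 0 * 895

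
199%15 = 4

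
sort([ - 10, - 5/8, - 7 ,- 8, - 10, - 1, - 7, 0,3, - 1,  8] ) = [  -  10,  -  10, - 8, - 7, - 7, - 1 , -1, - 5/8, 0,  3, 8]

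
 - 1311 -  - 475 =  - 836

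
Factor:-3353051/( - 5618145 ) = 3^( - 1)* 5^( - 1 )*37^1*47^( - 1) * 613^( - 1)*6971^1 = 257927/432165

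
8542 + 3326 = 11868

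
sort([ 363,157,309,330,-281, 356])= [ -281, 157,309 , 330,356,363]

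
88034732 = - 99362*( - 886 ) 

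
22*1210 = 26620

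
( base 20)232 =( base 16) 35E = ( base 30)SM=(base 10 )862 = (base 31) RP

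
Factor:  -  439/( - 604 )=2^( - 2)*151^( - 1)*439^1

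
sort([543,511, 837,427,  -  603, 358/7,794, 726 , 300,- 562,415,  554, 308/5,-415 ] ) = [-603, - 562, - 415,358/7, 308/5, 300, 415, 427,511,543,554,726,794,837]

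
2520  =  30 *84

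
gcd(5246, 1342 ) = 122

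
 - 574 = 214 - 788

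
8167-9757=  - 1590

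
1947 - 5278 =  - 3331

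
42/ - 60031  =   - 1 + 59989/60031 = - 0.00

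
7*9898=69286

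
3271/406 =3271/406   =  8.06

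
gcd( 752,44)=4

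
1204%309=277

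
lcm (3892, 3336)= 23352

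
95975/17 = 5645 + 10/17 = 5645.59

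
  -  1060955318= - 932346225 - 128609093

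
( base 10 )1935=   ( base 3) 2122200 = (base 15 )890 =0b11110001111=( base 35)1KA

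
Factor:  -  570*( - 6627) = 3777390 = 2^1 * 3^2 * 5^1*19^1*47^2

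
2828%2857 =2828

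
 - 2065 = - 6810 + 4745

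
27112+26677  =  53789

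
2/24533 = 2/24533 = 0.00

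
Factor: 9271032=2^3 * 3^1*47^1*8219^1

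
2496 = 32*78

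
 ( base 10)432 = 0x1B0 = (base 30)ec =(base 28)fc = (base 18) 160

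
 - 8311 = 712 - 9023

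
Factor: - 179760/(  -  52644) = 140/41 = 2^2 * 5^1 * 7^1 *41^( - 1)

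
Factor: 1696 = 2^5*53^1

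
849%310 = 229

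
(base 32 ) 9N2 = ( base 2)10011011100010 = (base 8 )23342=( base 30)B1O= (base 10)9954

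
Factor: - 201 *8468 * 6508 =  - 11077058544 = -  2^4 * 3^1*29^1* 67^1*73^1*1627^1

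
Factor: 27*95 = 2565 = 3^3*5^1*  19^1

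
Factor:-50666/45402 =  - 77/69  =  -  3^ ( - 1)  *7^1 * 11^1*23^ ( - 1)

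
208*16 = 3328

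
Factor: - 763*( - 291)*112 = 2^4* 3^1 * 7^2*97^1*109^1=24867696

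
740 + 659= 1399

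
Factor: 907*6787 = 11^1*617^1 * 907^1 = 6155809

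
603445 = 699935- 96490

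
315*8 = 2520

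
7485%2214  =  843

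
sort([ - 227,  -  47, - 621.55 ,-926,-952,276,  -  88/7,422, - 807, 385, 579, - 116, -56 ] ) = [ - 952, - 926, - 807  , - 621.55, - 227 ,  -  116,  -  56,  -  47, - 88/7, 276 , 385,422, 579]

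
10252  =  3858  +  6394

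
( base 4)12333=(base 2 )110111111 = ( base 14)23d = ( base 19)14a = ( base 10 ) 447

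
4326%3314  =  1012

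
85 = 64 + 21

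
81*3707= 300267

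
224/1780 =56/445 = 0.13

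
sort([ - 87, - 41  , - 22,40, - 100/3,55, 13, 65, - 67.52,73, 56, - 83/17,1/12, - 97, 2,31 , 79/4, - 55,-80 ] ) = [ - 97, - 87,-80, - 67.52 , - 55,  -  41, - 100/3,  -  22,-83/17, 1/12, 2, 13 , 79/4,31, 40, 55, 56, 65, 73]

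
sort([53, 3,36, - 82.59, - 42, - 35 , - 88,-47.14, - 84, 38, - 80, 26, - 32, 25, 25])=[ - 88 , - 84, - 82.59, - 80, - 47.14 ,-42, - 35,- 32, 3, 25, 25,26, 36 , 38, 53 ] 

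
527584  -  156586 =370998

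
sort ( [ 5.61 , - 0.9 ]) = [ - 0.9, 5.61 ]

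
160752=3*53584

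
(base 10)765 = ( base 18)269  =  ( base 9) 1040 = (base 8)1375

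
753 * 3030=2281590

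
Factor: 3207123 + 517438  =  3724561 = 89^1 * 41849^1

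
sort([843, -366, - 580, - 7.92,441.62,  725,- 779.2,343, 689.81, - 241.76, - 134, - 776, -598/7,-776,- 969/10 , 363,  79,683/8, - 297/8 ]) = [ - 779.2, - 776 , -776,-580, - 366, - 241.76, - 134,-969/10, - 598/7,  -  297/8, - 7.92,79, 683/8, 343 , 363,441.62, 689.81, 725,843] 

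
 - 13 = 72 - 85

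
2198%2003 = 195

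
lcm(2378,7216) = 209264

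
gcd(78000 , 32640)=240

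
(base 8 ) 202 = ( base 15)8A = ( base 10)130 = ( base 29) 4e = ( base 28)4i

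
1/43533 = 1/43533 = 0.00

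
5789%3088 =2701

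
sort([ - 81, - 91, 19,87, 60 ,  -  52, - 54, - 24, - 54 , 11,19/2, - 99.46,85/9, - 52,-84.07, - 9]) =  [ - 99.46, - 91, - 84.07 , - 81 ,-54, - 54, - 52, - 52, - 24, - 9, 85/9, 19/2,11,19,60, 87]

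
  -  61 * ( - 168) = 10248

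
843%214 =201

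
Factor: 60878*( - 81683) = -2^1*7^2*61^1*499^1 * 1667^1 = - 4972697674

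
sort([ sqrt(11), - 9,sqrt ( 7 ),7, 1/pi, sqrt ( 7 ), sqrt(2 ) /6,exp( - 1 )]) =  [ - 9,sqrt( 2 )/6, 1/pi,  exp(-1 ),sqrt( 7),sqrt(7), sqrt(11 ),7 ]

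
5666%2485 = 696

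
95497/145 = 658 + 3/5=658.60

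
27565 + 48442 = 76007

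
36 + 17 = 53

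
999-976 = 23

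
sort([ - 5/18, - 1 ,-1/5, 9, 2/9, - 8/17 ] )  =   [-1, - 8/17, - 5/18, - 1/5, 2/9,9 ] 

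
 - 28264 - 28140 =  - 56404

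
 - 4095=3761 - 7856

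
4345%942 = 577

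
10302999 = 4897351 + 5405648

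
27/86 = 27/86 = 0.31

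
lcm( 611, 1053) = 49491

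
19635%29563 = 19635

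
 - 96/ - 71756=24/17939 = 0.00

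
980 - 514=466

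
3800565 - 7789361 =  - 3988796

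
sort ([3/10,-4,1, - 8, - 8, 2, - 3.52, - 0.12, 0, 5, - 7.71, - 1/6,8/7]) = [ - 8, - 8, - 7.71, - 4,  -  3.52, - 1/6, - 0.12,0,3/10,1,8/7,2, 5 ] 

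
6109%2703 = 703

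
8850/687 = 2950/229 = 12.88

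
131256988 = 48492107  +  82764881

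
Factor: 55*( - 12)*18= - 11880= - 2^3*3^3*5^1*11^1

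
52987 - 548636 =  - 495649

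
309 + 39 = 348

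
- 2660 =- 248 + -2412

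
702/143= 4 + 10/11 = 4.91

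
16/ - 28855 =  - 1  +  28839/28855=- 0.00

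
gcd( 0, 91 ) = 91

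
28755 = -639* ( - 45) 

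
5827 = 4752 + 1075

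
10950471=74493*147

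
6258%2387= 1484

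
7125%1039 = 891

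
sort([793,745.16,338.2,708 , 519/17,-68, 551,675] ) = [ - 68,519/17 , 338.2,551 , 675,708, 745.16,793]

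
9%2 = 1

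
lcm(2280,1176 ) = 111720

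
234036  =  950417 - 716381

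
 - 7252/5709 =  -2 + 4166/5709 = - 1.27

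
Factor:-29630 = - 2^1*5^1*2963^1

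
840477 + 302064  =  1142541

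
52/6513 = 4/501 = 0.01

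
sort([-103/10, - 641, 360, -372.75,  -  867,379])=[-867, - 641  , - 372.75,-103/10,  360,379 ] 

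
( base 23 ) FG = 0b101101001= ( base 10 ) 361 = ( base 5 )2421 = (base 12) 261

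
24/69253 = 24/69253 = 0.00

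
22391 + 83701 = 106092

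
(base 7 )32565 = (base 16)1ff5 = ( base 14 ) 2da5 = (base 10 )8181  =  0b1111111110101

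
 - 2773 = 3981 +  - 6754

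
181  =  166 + 15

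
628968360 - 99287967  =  529680393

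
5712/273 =272/13 = 20.92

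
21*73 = 1533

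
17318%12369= 4949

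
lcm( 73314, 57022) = 513198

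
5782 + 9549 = 15331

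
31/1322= 31/1322 = 0.02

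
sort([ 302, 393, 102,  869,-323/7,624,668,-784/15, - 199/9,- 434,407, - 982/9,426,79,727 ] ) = [ - 434,-982/9, -784/15, - 323/7,-199/9, 79, 102,  302,393 , 407,426  ,  624,668, 727,869 ] 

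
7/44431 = 7/44431 = 0.00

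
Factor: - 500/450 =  -2^1*3^( - 2)*5^1 = -10/9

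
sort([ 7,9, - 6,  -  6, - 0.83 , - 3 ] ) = [ - 6, -6, - 3, - 0.83,  7, 9 ]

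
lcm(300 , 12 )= 300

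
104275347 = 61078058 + 43197289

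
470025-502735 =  - 32710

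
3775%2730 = 1045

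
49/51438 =49/51438 = 0.00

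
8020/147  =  54 + 82/147 = 54.56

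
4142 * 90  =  372780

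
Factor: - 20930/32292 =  - 35/54 = - 2^( - 1 ) *3^( - 3) * 5^1*7^1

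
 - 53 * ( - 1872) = 99216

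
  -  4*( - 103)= 412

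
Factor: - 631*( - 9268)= 2^2*7^1*331^1 * 631^1=5848108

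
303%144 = 15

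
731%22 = 5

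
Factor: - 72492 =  - 2^2*3^1*7^1*863^1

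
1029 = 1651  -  622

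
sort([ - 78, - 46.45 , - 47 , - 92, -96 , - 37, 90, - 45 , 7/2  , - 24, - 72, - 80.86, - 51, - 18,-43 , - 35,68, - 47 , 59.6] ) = [ - 96,-92, - 80.86 ,-78, - 72 , - 51, - 47 ,-47 ,  -  46.45, - 45,-43, - 37 , - 35,-24, - 18, 7/2 , 59.6 , 68, 90]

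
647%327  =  320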